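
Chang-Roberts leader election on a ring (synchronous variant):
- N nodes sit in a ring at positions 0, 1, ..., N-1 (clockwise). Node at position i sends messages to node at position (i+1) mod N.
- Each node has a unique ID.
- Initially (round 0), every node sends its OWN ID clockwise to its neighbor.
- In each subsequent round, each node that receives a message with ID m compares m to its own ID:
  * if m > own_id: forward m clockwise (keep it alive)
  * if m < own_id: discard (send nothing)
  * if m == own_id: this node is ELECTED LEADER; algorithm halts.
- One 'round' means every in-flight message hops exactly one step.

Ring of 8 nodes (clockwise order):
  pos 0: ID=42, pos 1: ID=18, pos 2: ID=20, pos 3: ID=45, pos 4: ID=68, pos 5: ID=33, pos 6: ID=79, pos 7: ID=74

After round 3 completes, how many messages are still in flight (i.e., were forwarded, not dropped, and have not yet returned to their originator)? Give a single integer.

Round 1: pos1(id18) recv 42: fwd; pos2(id20) recv 18: drop; pos3(id45) recv 20: drop; pos4(id68) recv 45: drop; pos5(id33) recv 68: fwd; pos6(id79) recv 33: drop; pos7(id74) recv 79: fwd; pos0(id42) recv 74: fwd
Round 2: pos2(id20) recv 42: fwd; pos6(id79) recv 68: drop; pos0(id42) recv 79: fwd; pos1(id18) recv 74: fwd
Round 3: pos3(id45) recv 42: drop; pos1(id18) recv 79: fwd; pos2(id20) recv 74: fwd
After round 3: 2 messages still in flight

Answer: 2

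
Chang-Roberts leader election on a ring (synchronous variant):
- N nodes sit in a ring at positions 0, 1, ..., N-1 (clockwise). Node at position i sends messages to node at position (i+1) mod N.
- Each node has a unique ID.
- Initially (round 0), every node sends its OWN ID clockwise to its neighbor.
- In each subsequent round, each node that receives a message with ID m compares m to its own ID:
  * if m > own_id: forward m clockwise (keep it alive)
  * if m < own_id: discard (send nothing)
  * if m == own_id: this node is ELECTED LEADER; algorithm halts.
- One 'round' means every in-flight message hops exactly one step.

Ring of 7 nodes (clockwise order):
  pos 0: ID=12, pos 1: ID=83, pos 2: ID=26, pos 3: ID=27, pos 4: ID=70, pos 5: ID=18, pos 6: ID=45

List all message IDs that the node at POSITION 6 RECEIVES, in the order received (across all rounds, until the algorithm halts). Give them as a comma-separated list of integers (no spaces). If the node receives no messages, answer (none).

Round 1: pos1(id83) recv 12: drop; pos2(id26) recv 83: fwd; pos3(id27) recv 26: drop; pos4(id70) recv 27: drop; pos5(id18) recv 70: fwd; pos6(id45) recv 18: drop; pos0(id12) recv 45: fwd
Round 2: pos3(id27) recv 83: fwd; pos6(id45) recv 70: fwd; pos1(id83) recv 45: drop
Round 3: pos4(id70) recv 83: fwd; pos0(id12) recv 70: fwd
Round 4: pos5(id18) recv 83: fwd; pos1(id83) recv 70: drop
Round 5: pos6(id45) recv 83: fwd
Round 6: pos0(id12) recv 83: fwd
Round 7: pos1(id83) recv 83: ELECTED

Answer: 18,70,83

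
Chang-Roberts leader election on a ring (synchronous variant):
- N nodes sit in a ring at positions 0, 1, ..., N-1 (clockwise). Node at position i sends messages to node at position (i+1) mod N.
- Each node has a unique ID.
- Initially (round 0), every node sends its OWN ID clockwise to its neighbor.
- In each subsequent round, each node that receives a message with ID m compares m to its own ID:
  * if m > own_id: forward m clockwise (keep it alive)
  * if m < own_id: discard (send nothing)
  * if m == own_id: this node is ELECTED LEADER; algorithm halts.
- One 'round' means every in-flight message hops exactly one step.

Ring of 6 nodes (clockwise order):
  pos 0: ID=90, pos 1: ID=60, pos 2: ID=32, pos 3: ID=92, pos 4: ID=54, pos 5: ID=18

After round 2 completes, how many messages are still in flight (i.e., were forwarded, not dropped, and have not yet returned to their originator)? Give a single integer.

Answer: 2

Derivation:
Round 1: pos1(id60) recv 90: fwd; pos2(id32) recv 60: fwd; pos3(id92) recv 32: drop; pos4(id54) recv 92: fwd; pos5(id18) recv 54: fwd; pos0(id90) recv 18: drop
Round 2: pos2(id32) recv 90: fwd; pos3(id92) recv 60: drop; pos5(id18) recv 92: fwd; pos0(id90) recv 54: drop
After round 2: 2 messages still in flight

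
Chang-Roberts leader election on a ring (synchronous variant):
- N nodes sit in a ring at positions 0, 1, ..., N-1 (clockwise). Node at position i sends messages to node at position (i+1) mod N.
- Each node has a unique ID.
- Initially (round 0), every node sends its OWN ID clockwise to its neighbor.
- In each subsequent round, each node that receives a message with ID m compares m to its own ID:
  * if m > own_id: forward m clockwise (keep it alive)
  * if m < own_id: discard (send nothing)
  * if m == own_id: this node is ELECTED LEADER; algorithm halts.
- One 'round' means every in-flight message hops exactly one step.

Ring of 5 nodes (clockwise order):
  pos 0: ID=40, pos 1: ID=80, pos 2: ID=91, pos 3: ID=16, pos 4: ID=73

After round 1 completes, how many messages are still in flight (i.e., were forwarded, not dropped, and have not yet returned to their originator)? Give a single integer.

Answer: 2

Derivation:
Round 1: pos1(id80) recv 40: drop; pos2(id91) recv 80: drop; pos3(id16) recv 91: fwd; pos4(id73) recv 16: drop; pos0(id40) recv 73: fwd
After round 1: 2 messages still in flight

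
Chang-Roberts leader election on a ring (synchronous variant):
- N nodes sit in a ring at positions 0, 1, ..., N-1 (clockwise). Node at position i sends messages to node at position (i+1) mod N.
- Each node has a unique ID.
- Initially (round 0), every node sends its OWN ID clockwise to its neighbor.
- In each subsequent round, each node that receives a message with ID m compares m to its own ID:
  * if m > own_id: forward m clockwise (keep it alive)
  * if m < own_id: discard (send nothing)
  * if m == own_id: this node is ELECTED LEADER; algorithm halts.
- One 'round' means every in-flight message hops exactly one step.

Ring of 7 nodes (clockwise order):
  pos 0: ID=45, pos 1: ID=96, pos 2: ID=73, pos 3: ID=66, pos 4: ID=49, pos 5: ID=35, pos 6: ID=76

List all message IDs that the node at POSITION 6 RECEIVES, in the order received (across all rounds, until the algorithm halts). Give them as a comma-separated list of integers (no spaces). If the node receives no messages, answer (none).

Answer: 35,49,66,73,96

Derivation:
Round 1: pos1(id96) recv 45: drop; pos2(id73) recv 96: fwd; pos3(id66) recv 73: fwd; pos4(id49) recv 66: fwd; pos5(id35) recv 49: fwd; pos6(id76) recv 35: drop; pos0(id45) recv 76: fwd
Round 2: pos3(id66) recv 96: fwd; pos4(id49) recv 73: fwd; pos5(id35) recv 66: fwd; pos6(id76) recv 49: drop; pos1(id96) recv 76: drop
Round 3: pos4(id49) recv 96: fwd; pos5(id35) recv 73: fwd; pos6(id76) recv 66: drop
Round 4: pos5(id35) recv 96: fwd; pos6(id76) recv 73: drop
Round 5: pos6(id76) recv 96: fwd
Round 6: pos0(id45) recv 96: fwd
Round 7: pos1(id96) recv 96: ELECTED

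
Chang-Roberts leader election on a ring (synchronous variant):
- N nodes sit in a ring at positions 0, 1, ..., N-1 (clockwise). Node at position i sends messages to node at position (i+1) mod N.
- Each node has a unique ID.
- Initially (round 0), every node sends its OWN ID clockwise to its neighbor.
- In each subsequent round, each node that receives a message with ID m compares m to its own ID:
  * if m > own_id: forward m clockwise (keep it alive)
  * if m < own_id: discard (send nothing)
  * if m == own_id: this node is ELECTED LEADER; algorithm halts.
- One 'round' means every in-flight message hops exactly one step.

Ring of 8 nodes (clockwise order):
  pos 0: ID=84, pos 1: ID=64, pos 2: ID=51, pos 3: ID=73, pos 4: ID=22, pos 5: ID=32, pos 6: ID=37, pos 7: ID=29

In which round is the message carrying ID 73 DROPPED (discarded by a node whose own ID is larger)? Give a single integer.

Answer: 5

Derivation:
Round 1: pos1(id64) recv 84: fwd; pos2(id51) recv 64: fwd; pos3(id73) recv 51: drop; pos4(id22) recv 73: fwd; pos5(id32) recv 22: drop; pos6(id37) recv 32: drop; pos7(id29) recv 37: fwd; pos0(id84) recv 29: drop
Round 2: pos2(id51) recv 84: fwd; pos3(id73) recv 64: drop; pos5(id32) recv 73: fwd; pos0(id84) recv 37: drop
Round 3: pos3(id73) recv 84: fwd; pos6(id37) recv 73: fwd
Round 4: pos4(id22) recv 84: fwd; pos7(id29) recv 73: fwd
Round 5: pos5(id32) recv 84: fwd; pos0(id84) recv 73: drop
Round 6: pos6(id37) recv 84: fwd
Round 7: pos7(id29) recv 84: fwd
Round 8: pos0(id84) recv 84: ELECTED
Message ID 73 originates at pos 3; dropped at pos 0 in round 5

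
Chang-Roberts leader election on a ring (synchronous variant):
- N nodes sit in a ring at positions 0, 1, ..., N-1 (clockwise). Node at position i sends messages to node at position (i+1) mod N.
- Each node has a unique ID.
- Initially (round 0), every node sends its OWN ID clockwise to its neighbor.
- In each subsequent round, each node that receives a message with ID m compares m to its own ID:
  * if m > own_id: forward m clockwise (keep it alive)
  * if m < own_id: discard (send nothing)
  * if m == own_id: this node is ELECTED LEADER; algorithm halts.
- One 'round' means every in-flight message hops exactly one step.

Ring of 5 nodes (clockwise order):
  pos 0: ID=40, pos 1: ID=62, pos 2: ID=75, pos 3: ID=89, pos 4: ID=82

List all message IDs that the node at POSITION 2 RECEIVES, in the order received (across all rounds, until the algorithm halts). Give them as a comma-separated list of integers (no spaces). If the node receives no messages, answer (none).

Answer: 62,82,89

Derivation:
Round 1: pos1(id62) recv 40: drop; pos2(id75) recv 62: drop; pos3(id89) recv 75: drop; pos4(id82) recv 89: fwd; pos0(id40) recv 82: fwd
Round 2: pos0(id40) recv 89: fwd; pos1(id62) recv 82: fwd
Round 3: pos1(id62) recv 89: fwd; pos2(id75) recv 82: fwd
Round 4: pos2(id75) recv 89: fwd; pos3(id89) recv 82: drop
Round 5: pos3(id89) recv 89: ELECTED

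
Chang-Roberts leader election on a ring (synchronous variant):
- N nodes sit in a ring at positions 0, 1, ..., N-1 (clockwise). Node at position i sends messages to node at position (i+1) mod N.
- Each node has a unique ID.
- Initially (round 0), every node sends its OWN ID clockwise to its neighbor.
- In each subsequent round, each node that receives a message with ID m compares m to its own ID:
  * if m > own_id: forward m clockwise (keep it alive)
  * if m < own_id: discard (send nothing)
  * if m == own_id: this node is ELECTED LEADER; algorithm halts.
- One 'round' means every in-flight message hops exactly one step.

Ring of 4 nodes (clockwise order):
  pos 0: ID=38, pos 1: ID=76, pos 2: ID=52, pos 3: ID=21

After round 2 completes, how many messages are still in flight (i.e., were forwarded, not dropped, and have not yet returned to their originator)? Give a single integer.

Answer: 2

Derivation:
Round 1: pos1(id76) recv 38: drop; pos2(id52) recv 76: fwd; pos3(id21) recv 52: fwd; pos0(id38) recv 21: drop
Round 2: pos3(id21) recv 76: fwd; pos0(id38) recv 52: fwd
After round 2: 2 messages still in flight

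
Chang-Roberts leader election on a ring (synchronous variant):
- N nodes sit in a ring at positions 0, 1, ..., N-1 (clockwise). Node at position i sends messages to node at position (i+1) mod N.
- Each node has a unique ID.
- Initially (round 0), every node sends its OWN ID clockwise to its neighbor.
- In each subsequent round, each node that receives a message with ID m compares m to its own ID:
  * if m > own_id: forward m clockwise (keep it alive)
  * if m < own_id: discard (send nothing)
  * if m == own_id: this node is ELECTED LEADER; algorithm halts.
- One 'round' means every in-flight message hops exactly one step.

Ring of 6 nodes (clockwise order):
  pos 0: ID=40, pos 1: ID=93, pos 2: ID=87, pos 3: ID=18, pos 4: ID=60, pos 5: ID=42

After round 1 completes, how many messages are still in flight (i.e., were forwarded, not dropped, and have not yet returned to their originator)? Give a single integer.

Round 1: pos1(id93) recv 40: drop; pos2(id87) recv 93: fwd; pos3(id18) recv 87: fwd; pos4(id60) recv 18: drop; pos5(id42) recv 60: fwd; pos0(id40) recv 42: fwd
After round 1: 4 messages still in flight

Answer: 4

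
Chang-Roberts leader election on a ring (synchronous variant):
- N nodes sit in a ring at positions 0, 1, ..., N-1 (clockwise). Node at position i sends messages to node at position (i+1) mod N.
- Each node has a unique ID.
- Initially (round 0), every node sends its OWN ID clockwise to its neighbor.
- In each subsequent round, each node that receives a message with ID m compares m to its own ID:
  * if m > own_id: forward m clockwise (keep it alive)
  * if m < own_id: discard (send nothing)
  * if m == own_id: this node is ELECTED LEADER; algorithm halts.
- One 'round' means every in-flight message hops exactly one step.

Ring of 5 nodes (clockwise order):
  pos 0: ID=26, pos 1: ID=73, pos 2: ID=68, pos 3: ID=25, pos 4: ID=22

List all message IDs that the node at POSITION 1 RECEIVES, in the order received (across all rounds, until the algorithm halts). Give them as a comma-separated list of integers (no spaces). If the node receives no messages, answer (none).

Answer: 26,68,73

Derivation:
Round 1: pos1(id73) recv 26: drop; pos2(id68) recv 73: fwd; pos3(id25) recv 68: fwd; pos4(id22) recv 25: fwd; pos0(id26) recv 22: drop
Round 2: pos3(id25) recv 73: fwd; pos4(id22) recv 68: fwd; pos0(id26) recv 25: drop
Round 3: pos4(id22) recv 73: fwd; pos0(id26) recv 68: fwd
Round 4: pos0(id26) recv 73: fwd; pos1(id73) recv 68: drop
Round 5: pos1(id73) recv 73: ELECTED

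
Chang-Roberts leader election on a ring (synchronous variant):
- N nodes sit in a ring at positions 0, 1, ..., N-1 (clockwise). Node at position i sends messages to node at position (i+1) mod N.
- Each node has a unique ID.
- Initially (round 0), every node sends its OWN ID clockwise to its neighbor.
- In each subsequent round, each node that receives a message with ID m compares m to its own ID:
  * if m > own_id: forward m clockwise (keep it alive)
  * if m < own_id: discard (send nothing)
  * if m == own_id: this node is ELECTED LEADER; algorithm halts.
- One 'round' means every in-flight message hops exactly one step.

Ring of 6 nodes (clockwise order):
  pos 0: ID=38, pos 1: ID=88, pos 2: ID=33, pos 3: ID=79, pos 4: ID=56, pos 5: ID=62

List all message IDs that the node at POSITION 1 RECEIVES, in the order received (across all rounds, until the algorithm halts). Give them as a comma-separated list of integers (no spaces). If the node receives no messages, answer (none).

Answer: 38,62,79,88

Derivation:
Round 1: pos1(id88) recv 38: drop; pos2(id33) recv 88: fwd; pos3(id79) recv 33: drop; pos4(id56) recv 79: fwd; pos5(id62) recv 56: drop; pos0(id38) recv 62: fwd
Round 2: pos3(id79) recv 88: fwd; pos5(id62) recv 79: fwd; pos1(id88) recv 62: drop
Round 3: pos4(id56) recv 88: fwd; pos0(id38) recv 79: fwd
Round 4: pos5(id62) recv 88: fwd; pos1(id88) recv 79: drop
Round 5: pos0(id38) recv 88: fwd
Round 6: pos1(id88) recv 88: ELECTED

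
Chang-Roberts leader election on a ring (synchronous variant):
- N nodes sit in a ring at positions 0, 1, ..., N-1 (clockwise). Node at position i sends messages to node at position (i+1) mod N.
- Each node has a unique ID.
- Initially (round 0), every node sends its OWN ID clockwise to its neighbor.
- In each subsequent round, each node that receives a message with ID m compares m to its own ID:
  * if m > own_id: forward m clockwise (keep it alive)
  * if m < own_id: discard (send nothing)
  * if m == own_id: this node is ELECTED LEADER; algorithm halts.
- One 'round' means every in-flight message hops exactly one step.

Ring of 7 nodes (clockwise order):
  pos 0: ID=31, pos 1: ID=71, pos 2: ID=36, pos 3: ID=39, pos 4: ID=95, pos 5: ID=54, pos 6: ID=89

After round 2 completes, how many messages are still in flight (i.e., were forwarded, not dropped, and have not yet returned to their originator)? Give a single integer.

Round 1: pos1(id71) recv 31: drop; pos2(id36) recv 71: fwd; pos3(id39) recv 36: drop; pos4(id95) recv 39: drop; pos5(id54) recv 95: fwd; pos6(id89) recv 54: drop; pos0(id31) recv 89: fwd
Round 2: pos3(id39) recv 71: fwd; pos6(id89) recv 95: fwd; pos1(id71) recv 89: fwd
After round 2: 3 messages still in flight

Answer: 3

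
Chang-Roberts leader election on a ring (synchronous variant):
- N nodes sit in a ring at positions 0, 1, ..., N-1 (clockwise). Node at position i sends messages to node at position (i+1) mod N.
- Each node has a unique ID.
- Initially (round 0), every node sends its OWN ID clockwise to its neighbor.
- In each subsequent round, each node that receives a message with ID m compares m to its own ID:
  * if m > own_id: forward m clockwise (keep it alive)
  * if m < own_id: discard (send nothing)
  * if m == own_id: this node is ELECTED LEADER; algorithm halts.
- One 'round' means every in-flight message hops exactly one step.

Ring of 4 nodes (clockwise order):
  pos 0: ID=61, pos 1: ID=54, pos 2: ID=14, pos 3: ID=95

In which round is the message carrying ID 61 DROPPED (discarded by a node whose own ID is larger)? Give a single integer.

Round 1: pos1(id54) recv 61: fwd; pos2(id14) recv 54: fwd; pos3(id95) recv 14: drop; pos0(id61) recv 95: fwd
Round 2: pos2(id14) recv 61: fwd; pos3(id95) recv 54: drop; pos1(id54) recv 95: fwd
Round 3: pos3(id95) recv 61: drop; pos2(id14) recv 95: fwd
Round 4: pos3(id95) recv 95: ELECTED
Message ID 61 originates at pos 0; dropped at pos 3 in round 3

Answer: 3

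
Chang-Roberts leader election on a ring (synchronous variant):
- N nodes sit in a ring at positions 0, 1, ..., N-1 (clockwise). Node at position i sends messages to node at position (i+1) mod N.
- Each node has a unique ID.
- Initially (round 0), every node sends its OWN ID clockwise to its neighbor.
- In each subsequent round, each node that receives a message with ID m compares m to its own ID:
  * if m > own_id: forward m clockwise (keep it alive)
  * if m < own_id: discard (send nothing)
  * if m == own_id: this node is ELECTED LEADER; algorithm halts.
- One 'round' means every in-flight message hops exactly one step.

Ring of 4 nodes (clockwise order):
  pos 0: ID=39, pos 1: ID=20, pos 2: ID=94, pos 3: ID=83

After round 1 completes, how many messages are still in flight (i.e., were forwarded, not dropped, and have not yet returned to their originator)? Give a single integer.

Answer: 3

Derivation:
Round 1: pos1(id20) recv 39: fwd; pos2(id94) recv 20: drop; pos3(id83) recv 94: fwd; pos0(id39) recv 83: fwd
After round 1: 3 messages still in flight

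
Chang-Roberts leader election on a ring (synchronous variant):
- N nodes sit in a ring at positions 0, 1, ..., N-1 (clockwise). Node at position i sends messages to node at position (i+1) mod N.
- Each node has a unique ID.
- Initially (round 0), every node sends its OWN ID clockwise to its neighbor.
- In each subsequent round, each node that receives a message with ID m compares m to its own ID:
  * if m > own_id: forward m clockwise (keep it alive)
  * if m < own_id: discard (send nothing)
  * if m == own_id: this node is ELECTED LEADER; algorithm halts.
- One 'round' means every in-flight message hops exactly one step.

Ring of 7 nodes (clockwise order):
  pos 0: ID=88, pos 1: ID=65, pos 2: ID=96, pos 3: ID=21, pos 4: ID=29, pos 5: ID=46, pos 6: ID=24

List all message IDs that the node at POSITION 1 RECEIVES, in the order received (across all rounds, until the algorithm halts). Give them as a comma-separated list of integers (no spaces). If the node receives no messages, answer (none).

Answer: 88,96

Derivation:
Round 1: pos1(id65) recv 88: fwd; pos2(id96) recv 65: drop; pos3(id21) recv 96: fwd; pos4(id29) recv 21: drop; pos5(id46) recv 29: drop; pos6(id24) recv 46: fwd; pos0(id88) recv 24: drop
Round 2: pos2(id96) recv 88: drop; pos4(id29) recv 96: fwd; pos0(id88) recv 46: drop
Round 3: pos5(id46) recv 96: fwd
Round 4: pos6(id24) recv 96: fwd
Round 5: pos0(id88) recv 96: fwd
Round 6: pos1(id65) recv 96: fwd
Round 7: pos2(id96) recv 96: ELECTED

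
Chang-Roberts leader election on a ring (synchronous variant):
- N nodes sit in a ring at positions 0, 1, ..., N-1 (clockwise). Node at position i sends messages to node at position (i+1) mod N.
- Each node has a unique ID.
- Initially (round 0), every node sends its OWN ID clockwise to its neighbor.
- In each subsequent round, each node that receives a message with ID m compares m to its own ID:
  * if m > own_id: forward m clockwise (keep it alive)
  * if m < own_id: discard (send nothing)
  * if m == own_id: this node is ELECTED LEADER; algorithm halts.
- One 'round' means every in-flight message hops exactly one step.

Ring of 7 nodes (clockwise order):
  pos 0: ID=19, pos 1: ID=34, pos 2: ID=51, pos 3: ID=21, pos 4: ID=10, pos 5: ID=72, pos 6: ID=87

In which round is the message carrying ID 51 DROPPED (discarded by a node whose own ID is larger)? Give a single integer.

Answer: 3

Derivation:
Round 1: pos1(id34) recv 19: drop; pos2(id51) recv 34: drop; pos3(id21) recv 51: fwd; pos4(id10) recv 21: fwd; pos5(id72) recv 10: drop; pos6(id87) recv 72: drop; pos0(id19) recv 87: fwd
Round 2: pos4(id10) recv 51: fwd; pos5(id72) recv 21: drop; pos1(id34) recv 87: fwd
Round 3: pos5(id72) recv 51: drop; pos2(id51) recv 87: fwd
Round 4: pos3(id21) recv 87: fwd
Round 5: pos4(id10) recv 87: fwd
Round 6: pos5(id72) recv 87: fwd
Round 7: pos6(id87) recv 87: ELECTED
Message ID 51 originates at pos 2; dropped at pos 5 in round 3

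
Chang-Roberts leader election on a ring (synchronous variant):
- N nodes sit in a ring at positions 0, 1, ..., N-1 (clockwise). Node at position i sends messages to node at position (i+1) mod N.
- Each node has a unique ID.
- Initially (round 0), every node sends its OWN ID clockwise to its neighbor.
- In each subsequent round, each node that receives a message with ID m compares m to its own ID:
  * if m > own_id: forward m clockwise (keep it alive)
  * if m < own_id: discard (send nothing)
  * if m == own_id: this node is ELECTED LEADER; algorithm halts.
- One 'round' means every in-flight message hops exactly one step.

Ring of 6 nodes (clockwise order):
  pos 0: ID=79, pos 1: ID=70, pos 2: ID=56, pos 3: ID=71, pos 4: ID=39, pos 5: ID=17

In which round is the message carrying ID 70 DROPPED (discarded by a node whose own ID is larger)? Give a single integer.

Round 1: pos1(id70) recv 79: fwd; pos2(id56) recv 70: fwd; pos3(id71) recv 56: drop; pos4(id39) recv 71: fwd; pos5(id17) recv 39: fwd; pos0(id79) recv 17: drop
Round 2: pos2(id56) recv 79: fwd; pos3(id71) recv 70: drop; pos5(id17) recv 71: fwd; pos0(id79) recv 39: drop
Round 3: pos3(id71) recv 79: fwd; pos0(id79) recv 71: drop
Round 4: pos4(id39) recv 79: fwd
Round 5: pos5(id17) recv 79: fwd
Round 6: pos0(id79) recv 79: ELECTED
Message ID 70 originates at pos 1; dropped at pos 3 in round 2

Answer: 2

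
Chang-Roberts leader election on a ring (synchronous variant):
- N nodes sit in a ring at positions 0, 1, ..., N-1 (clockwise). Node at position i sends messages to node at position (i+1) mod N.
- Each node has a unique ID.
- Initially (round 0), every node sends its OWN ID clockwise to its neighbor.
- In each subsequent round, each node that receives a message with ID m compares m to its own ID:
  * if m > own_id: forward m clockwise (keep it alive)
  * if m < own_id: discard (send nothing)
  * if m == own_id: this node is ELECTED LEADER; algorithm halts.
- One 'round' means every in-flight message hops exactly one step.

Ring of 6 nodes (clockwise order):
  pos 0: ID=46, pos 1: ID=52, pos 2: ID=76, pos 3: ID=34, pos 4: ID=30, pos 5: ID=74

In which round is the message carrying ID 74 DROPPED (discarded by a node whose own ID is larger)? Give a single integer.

Round 1: pos1(id52) recv 46: drop; pos2(id76) recv 52: drop; pos3(id34) recv 76: fwd; pos4(id30) recv 34: fwd; pos5(id74) recv 30: drop; pos0(id46) recv 74: fwd
Round 2: pos4(id30) recv 76: fwd; pos5(id74) recv 34: drop; pos1(id52) recv 74: fwd
Round 3: pos5(id74) recv 76: fwd; pos2(id76) recv 74: drop
Round 4: pos0(id46) recv 76: fwd
Round 5: pos1(id52) recv 76: fwd
Round 6: pos2(id76) recv 76: ELECTED
Message ID 74 originates at pos 5; dropped at pos 2 in round 3

Answer: 3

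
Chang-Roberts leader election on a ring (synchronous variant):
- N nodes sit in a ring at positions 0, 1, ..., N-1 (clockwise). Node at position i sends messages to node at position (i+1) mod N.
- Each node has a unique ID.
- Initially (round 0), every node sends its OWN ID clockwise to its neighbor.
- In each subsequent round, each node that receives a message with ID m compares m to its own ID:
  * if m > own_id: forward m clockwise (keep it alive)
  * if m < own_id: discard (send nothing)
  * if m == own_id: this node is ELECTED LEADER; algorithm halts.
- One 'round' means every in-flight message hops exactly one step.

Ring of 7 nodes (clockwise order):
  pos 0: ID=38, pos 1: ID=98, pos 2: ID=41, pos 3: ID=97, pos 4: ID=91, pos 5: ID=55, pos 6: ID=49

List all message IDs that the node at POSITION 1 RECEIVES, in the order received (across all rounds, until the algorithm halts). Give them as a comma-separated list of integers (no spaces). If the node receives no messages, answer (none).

Answer: 38,49,55,91,97,98

Derivation:
Round 1: pos1(id98) recv 38: drop; pos2(id41) recv 98: fwd; pos3(id97) recv 41: drop; pos4(id91) recv 97: fwd; pos5(id55) recv 91: fwd; pos6(id49) recv 55: fwd; pos0(id38) recv 49: fwd
Round 2: pos3(id97) recv 98: fwd; pos5(id55) recv 97: fwd; pos6(id49) recv 91: fwd; pos0(id38) recv 55: fwd; pos1(id98) recv 49: drop
Round 3: pos4(id91) recv 98: fwd; pos6(id49) recv 97: fwd; pos0(id38) recv 91: fwd; pos1(id98) recv 55: drop
Round 4: pos5(id55) recv 98: fwd; pos0(id38) recv 97: fwd; pos1(id98) recv 91: drop
Round 5: pos6(id49) recv 98: fwd; pos1(id98) recv 97: drop
Round 6: pos0(id38) recv 98: fwd
Round 7: pos1(id98) recv 98: ELECTED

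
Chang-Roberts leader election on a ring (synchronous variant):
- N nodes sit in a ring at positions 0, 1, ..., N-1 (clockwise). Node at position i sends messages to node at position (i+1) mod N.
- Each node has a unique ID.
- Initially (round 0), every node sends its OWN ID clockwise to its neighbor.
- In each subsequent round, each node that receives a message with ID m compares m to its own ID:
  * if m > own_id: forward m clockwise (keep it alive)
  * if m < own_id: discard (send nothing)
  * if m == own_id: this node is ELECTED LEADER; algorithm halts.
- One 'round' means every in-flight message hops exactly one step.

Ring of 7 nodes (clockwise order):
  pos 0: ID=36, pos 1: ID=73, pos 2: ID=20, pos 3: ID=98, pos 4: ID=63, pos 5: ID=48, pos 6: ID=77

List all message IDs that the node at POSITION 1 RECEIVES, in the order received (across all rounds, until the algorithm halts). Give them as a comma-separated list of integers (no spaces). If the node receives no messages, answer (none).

Round 1: pos1(id73) recv 36: drop; pos2(id20) recv 73: fwd; pos3(id98) recv 20: drop; pos4(id63) recv 98: fwd; pos5(id48) recv 63: fwd; pos6(id77) recv 48: drop; pos0(id36) recv 77: fwd
Round 2: pos3(id98) recv 73: drop; pos5(id48) recv 98: fwd; pos6(id77) recv 63: drop; pos1(id73) recv 77: fwd
Round 3: pos6(id77) recv 98: fwd; pos2(id20) recv 77: fwd
Round 4: pos0(id36) recv 98: fwd; pos3(id98) recv 77: drop
Round 5: pos1(id73) recv 98: fwd
Round 6: pos2(id20) recv 98: fwd
Round 7: pos3(id98) recv 98: ELECTED

Answer: 36,77,98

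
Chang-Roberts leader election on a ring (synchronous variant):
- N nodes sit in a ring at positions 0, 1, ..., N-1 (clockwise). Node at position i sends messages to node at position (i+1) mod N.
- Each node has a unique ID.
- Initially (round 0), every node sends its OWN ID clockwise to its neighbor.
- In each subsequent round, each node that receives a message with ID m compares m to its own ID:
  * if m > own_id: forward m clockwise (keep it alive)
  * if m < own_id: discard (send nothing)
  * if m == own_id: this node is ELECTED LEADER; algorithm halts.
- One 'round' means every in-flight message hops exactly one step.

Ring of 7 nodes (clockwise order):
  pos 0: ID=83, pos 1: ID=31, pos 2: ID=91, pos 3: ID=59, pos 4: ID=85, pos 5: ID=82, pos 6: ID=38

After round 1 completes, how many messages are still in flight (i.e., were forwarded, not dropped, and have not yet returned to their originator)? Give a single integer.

Round 1: pos1(id31) recv 83: fwd; pos2(id91) recv 31: drop; pos3(id59) recv 91: fwd; pos4(id85) recv 59: drop; pos5(id82) recv 85: fwd; pos6(id38) recv 82: fwd; pos0(id83) recv 38: drop
After round 1: 4 messages still in flight

Answer: 4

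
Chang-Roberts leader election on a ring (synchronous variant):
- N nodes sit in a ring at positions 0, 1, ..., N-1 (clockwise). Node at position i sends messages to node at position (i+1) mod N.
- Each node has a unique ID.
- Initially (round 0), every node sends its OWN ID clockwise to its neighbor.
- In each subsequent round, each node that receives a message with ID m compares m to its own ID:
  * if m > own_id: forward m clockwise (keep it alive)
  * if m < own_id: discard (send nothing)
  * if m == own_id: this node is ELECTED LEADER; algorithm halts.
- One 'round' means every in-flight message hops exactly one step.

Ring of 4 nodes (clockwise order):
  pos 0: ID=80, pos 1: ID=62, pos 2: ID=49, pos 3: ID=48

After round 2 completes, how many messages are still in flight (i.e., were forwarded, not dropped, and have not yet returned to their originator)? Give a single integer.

Answer: 2

Derivation:
Round 1: pos1(id62) recv 80: fwd; pos2(id49) recv 62: fwd; pos3(id48) recv 49: fwd; pos0(id80) recv 48: drop
Round 2: pos2(id49) recv 80: fwd; pos3(id48) recv 62: fwd; pos0(id80) recv 49: drop
After round 2: 2 messages still in flight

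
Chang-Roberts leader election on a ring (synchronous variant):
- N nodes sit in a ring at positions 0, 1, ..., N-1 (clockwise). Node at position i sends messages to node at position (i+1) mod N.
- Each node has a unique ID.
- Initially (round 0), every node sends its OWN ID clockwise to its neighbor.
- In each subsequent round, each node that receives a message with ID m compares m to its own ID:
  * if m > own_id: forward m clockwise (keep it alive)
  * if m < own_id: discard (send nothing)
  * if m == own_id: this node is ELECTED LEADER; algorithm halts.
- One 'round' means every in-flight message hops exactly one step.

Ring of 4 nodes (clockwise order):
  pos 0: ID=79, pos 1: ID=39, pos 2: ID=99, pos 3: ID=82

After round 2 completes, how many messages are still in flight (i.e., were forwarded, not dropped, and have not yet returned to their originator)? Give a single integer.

Answer: 2

Derivation:
Round 1: pos1(id39) recv 79: fwd; pos2(id99) recv 39: drop; pos3(id82) recv 99: fwd; pos0(id79) recv 82: fwd
Round 2: pos2(id99) recv 79: drop; pos0(id79) recv 99: fwd; pos1(id39) recv 82: fwd
After round 2: 2 messages still in flight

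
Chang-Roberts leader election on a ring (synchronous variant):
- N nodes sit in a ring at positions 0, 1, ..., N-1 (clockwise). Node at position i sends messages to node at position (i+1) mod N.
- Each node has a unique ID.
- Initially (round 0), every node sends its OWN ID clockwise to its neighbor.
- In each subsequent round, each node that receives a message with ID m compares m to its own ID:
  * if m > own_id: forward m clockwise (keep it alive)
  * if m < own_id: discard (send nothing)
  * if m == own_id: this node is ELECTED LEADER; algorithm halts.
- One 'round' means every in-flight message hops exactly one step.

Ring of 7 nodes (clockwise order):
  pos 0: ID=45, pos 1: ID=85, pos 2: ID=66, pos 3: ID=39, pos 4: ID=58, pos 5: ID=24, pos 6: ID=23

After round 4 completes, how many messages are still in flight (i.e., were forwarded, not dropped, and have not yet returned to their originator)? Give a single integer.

Round 1: pos1(id85) recv 45: drop; pos2(id66) recv 85: fwd; pos3(id39) recv 66: fwd; pos4(id58) recv 39: drop; pos5(id24) recv 58: fwd; pos6(id23) recv 24: fwd; pos0(id45) recv 23: drop
Round 2: pos3(id39) recv 85: fwd; pos4(id58) recv 66: fwd; pos6(id23) recv 58: fwd; pos0(id45) recv 24: drop
Round 3: pos4(id58) recv 85: fwd; pos5(id24) recv 66: fwd; pos0(id45) recv 58: fwd
Round 4: pos5(id24) recv 85: fwd; pos6(id23) recv 66: fwd; pos1(id85) recv 58: drop
After round 4: 2 messages still in flight

Answer: 2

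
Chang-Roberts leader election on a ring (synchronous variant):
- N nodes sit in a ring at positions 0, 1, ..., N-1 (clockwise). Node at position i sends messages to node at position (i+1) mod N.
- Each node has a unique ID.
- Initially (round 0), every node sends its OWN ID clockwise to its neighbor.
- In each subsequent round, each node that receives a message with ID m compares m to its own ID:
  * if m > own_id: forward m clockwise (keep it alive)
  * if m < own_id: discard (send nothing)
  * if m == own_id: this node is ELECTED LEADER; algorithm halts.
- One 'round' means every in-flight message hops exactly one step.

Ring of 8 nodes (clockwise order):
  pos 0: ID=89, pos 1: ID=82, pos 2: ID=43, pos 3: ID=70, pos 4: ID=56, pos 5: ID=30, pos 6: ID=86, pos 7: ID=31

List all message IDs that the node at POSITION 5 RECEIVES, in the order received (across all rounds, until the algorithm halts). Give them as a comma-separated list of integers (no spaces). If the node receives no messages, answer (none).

Round 1: pos1(id82) recv 89: fwd; pos2(id43) recv 82: fwd; pos3(id70) recv 43: drop; pos4(id56) recv 70: fwd; pos5(id30) recv 56: fwd; pos6(id86) recv 30: drop; pos7(id31) recv 86: fwd; pos0(id89) recv 31: drop
Round 2: pos2(id43) recv 89: fwd; pos3(id70) recv 82: fwd; pos5(id30) recv 70: fwd; pos6(id86) recv 56: drop; pos0(id89) recv 86: drop
Round 3: pos3(id70) recv 89: fwd; pos4(id56) recv 82: fwd; pos6(id86) recv 70: drop
Round 4: pos4(id56) recv 89: fwd; pos5(id30) recv 82: fwd
Round 5: pos5(id30) recv 89: fwd; pos6(id86) recv 82: drop
Round 6: pos6(id86) recv 89: fwd
Round 7: pos7(id31) recv 89: fwd
Round 8: pos0(id89) recv 89: ELECTED

Answer: 56,70,82,89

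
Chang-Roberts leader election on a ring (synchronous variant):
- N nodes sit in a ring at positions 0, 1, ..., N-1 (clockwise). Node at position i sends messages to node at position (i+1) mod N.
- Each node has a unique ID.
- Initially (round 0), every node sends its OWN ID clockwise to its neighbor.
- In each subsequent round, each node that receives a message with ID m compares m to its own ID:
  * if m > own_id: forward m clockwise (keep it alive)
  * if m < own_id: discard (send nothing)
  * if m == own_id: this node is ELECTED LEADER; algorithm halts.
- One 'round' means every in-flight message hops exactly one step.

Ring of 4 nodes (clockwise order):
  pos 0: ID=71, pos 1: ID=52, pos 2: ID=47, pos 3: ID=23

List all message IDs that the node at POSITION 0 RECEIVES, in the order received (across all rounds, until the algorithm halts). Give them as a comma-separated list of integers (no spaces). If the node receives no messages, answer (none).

Round 1: pos1(id52) recv 71: fwd; pos2(id47) recv 52: fwd; pos3(id23) recv 47: fwd; pos0(id71) recv 23: drop
Round 2: pos2(id47) recv 71: fwd; pos3(id23) recv 52: fwd; pos0(id71) recv 47: drop
Round 3: pos3(id23) recv 71: fwd; pos0(id71) recv 52: drop
Round 4: pos0(id71) recv 71: ELECTED

Answer: 23,47,52,71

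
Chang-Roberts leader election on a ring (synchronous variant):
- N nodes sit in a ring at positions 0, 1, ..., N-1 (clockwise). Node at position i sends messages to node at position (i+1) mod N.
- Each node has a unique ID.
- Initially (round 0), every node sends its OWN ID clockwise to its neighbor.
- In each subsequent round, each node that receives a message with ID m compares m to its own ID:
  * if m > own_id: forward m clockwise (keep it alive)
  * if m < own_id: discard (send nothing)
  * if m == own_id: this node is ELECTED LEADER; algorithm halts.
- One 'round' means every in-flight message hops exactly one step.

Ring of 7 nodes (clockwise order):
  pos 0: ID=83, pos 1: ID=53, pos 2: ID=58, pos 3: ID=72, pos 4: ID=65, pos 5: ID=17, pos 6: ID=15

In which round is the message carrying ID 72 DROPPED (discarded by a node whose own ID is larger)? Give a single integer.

Round 1: pos1(id53) recv 83: fwd; pos2(id58) recv 53: drop; pos3(id72) recv 58: drop; pos4(id65) recv 72: fwd; pos5(id17) recv 65: fwd; pos6(id15) recv 17: fwd; pos0(id83) recv 15: drop
Round 2: pos2(id58) recv 83: fwd; pos5(id17) recv 72: fwd; pos6(id15) recv 65: fwd; pos0(id83) recv 17: drop
Round 3: pos3(id72) recv 83: fwd; pos6(id15) recv 72: fwd; pos0(id83) recv 65: drop
Round 4: pos4(id65) recv 83: fwd; pos0(id83) recv 72: drop
Round 5: pos5(id17) recv 83: fwd
Round 6: pos6(id15) recv 83: fwd
Round 7: pos0(id83) recv 83: ELECTED
Message ID 72 originates at pos 3; dropped at pos 0 in round 4

Answer: 4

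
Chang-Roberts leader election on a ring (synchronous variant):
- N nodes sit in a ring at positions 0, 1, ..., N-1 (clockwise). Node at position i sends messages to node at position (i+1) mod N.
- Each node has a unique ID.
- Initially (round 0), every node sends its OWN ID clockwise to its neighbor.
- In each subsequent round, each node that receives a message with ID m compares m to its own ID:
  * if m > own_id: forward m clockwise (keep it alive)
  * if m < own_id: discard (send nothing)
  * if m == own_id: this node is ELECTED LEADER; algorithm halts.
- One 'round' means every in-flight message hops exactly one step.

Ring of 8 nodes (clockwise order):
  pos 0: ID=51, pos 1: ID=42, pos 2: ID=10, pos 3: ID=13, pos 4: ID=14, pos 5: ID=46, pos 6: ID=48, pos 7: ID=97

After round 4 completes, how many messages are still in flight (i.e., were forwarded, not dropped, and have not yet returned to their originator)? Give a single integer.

Round 1: pos1(id42) recv 51: fwd; pos2(id10) recv 42: fwd; pos3(id13) recv 10: drop; pos4(id14) recv 13: drop; pos5(id46) recv 14: drop; pos6(id48) recv 46: drop; pos7(id97) recv 48: drop; pos0(id51) recv 97: fwd
Round 2: pos2(id10) recv 51: fwd; pos3(id13) recv 42: fwd; pos1(id42) recv 97: fwd
Round 3: pos3(id13) recv 51: fwd; pos4(id14) recv 42: fwd; pos2(id10) recv 97: fwd
Round 4: pos4(id14) recv 51: fwd; pos5(id46) recv 42: drop; pos3(id13) recv 97: fwd
After round 4: 2 messages still in flight

Answer: 2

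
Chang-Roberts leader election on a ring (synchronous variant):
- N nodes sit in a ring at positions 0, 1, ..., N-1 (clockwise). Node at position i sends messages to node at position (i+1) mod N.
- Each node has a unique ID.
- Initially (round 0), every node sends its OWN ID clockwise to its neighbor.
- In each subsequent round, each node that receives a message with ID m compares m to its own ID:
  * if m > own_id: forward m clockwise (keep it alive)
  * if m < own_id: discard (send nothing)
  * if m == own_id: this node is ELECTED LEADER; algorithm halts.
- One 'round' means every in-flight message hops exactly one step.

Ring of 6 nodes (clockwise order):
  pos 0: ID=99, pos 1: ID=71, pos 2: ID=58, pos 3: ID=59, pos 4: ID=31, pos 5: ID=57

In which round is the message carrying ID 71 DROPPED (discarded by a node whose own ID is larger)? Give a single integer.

Round 1: pos1(id71) recv 99: fwd; pos2(id58) recv 71: fwd; pos3(id59) recv 58: drop; pos4(id31) recv 59: fwd; pos5(id57) recv 31: drop; pos0(id99) recv 57: drop
Round 2: pos2(id58) recv 99: fwd; pos3(id59) recv 71: fwd; pos5(id57) recv 59: fwd
Round 3: pos3(id59) recv 99: fwd; pos4(id31) recv 71: fwd; pos0(id99) recv 59: drop
Round 4: pos4(id31) recv 99: fwd; pos5(id57) recv 71: fwd
Round 5: pos5(id57) recv 99: fwd; pos0(id99) recv 71: drop
Round 6: pos0(id99) recv 99: ELECTED
Message ID 71 originates at pos 1; dropped at pos 0 in round 5

Answer: 5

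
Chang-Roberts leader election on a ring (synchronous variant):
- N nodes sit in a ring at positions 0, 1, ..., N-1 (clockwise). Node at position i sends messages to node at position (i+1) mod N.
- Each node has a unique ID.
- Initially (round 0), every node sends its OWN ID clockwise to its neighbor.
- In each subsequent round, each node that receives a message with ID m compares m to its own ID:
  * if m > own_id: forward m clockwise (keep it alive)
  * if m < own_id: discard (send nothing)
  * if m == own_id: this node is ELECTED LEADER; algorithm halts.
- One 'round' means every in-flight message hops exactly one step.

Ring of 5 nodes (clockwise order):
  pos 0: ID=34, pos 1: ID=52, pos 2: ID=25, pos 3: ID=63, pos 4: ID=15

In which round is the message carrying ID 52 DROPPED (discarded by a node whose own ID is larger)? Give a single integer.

Round 1: pos1(id52) recv 34: drop; pos2(id25) recv 52: fwd; pos3(id63) recv 25: drop; pos4(id15) recv 63: fwd; pos0(id34) recv 15: drop
Round 2: pos3(id63) recv 52: drop; pos0(id34) recv 63: fwd
Round 3: pos1(id52) recv 63: fwd
Round 4: pos2(id25) recv 63: fwd
Round 5: pos3(id63) recv 63: ELECTED
Message ID 52 originates at pos 1; dropped at pos 3 in round 2

Answer: 2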